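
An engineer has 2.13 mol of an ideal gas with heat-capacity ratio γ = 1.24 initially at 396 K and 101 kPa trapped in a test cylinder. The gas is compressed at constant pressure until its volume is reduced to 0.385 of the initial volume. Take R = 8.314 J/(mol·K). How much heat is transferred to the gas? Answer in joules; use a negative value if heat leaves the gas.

V₁ = nRT₁/P₁ = 2.13×8.314×396/101 = 69.4 L.
Isobaric: P stays 101 kPa; V/T = const ⇒ T₂ = 152 K, V₂ = 26.7 L.
W = PΔV = 101×(26.7−69.4) kPa·L = -4310 J.
ΔU = nCvΔT = 2.13×34.6×(152−396) = -18000 J.
Q = ΔU + W = nCpΔT = -22300 J.

-22300 J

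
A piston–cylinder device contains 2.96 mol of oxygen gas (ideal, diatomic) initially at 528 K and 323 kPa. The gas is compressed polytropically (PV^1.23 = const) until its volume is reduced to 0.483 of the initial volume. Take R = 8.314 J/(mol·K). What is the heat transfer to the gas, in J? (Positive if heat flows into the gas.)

-4370 J

V₁ = nRT₁/P₁ = 2.96×8.314×528/323 = 40.2 L.
Polytropic n=1.23: T₂ = T₁(V₁/V₂)^(n−1) = 528×(2.07)^0.23 = 624 K; P₂ = P₁(V₁/V₂)^n = 791 kPa.
W = (P₁V₁−P₂V₂)/(n−1) = (323×40.2−791×19.4)/0.23 = -10300 J.
ΔU = nCvΔT = 2.96×20.8×(624−528) = 5920 J.
Q = ΔU + W = -4370 J.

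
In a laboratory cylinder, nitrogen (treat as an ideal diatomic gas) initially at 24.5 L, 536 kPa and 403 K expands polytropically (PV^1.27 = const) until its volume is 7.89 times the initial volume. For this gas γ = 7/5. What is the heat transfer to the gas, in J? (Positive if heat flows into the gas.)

n = P₁V₁/(RT₁) = 536×24.5/(8.314×403) = 3.92 mol.
Polytropic n=1.27: T₂ = T₁(V₁/V₂)^(n−1) = 403×(0.127)^0.27 = 231 K; P₂ = P₁(V₁/V₂)^n = 38.9 kPa.
W = (P₁V₁−P₂V₂)/(n−1) = (536×24.5−38.9×193)/0.27 = 20800 J.
ΔU = nCvΔT = 3.92×20.8×(231−403) = -14000 J.
Q = ΔU + W = 6760 J.

6760 J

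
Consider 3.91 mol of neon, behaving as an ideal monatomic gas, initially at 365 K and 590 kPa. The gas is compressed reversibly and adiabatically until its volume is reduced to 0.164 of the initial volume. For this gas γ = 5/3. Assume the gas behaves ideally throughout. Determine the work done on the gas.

41600 J

V₁ = nRT₁/P₁ = 3.91×8.314×365/590 = 20.1 L.
Adiabatic: TV^(γ−1) = const ⇒ T₂ = 365×(6.10)^0.667 = 1220 K; PV^γ = const ⇒ P₂ = 12000 kPa.
ΔU = nCvΔT = 3.91×12.5×(1220−365) = 41600 J.
Q = 0 for an adiabatic process, so W = −ΔU = -41600 J.
Work done on the gas = −W_by = 41600 J.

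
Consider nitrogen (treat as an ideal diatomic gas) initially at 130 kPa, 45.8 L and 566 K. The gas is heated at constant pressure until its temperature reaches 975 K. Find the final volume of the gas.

78.9 L

Isobaric: P stays 130 kPa; V/T = const ⇒ T₂ = 975 K, V₂ = 78.9 L.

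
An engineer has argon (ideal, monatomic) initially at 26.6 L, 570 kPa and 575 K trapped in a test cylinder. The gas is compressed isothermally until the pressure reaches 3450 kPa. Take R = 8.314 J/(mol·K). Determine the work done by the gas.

n = P₁V₁/(RT₁) = 570×26.6/(8.314×575) = 3.17 mol.
Isothermal: T stays 575 K; PV = const ⇒ V₂ = 4.39 L, P₂ = 3450 kPa.
W = nRT ln(V₂/V₁) = 3.17×8.314×575×ln(0.165) = -27300 J.

-27300 J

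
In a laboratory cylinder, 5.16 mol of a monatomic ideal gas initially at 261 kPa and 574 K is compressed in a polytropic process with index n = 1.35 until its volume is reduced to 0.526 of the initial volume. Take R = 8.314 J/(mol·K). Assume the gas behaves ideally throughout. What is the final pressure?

V₁ = nRT₁/P₁ = 5.16×8.314×574/261 = 94.3 L.
Polytropic n=1.35: T₂ = T₁(V₁/V₂)^(n−1) = 574×(1.90)^0.35 = 719 K; P₂ = P₁(V₁/V₂)^n = 621 kPa.

621 kPa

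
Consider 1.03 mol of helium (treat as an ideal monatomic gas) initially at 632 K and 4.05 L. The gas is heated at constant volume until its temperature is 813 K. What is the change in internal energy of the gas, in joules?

2320 J

P₁ = nRT₁/V₁ = 1.03×8.314×632/4.05 = 1340 kPa.
Isochoric: V stays 4.05 L; P/T = const ⇒ T₂ = 813 K, P₂ = 1720 kPa.
For an ideal gas ΔU = nCvΔT with Cv = (3/2)R = 12.5 J/(mol·K).
ΔU = 1.03×12.5×(813−632) = 2320 J.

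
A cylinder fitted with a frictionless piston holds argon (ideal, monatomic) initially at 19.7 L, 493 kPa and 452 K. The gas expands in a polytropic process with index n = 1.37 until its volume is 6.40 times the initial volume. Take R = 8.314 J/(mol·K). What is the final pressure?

38.8 kPa

Polytropic n=1.37: T₂ = T₁(V₁/V₂)^(n−1) = 452×(0.156)^0.37 = 227 K; P₂ = P₁(V₁/V₂)^n = 38.8 kPa.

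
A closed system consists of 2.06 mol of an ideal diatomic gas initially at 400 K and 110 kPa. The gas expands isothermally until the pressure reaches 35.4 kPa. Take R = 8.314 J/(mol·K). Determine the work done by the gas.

V₁ = nRT₁/P₁ = 2.06×8.314×400/110 = 62.3 L.
Isothermal: T stays 400 K; PV = const ⇒ V₂ = 194 L, P₂ = 35.4 kPa.
W = nRT ln(V₂/V₁) = 2.06×8.314×400×ln(3.11) = 7770 J.

7770 J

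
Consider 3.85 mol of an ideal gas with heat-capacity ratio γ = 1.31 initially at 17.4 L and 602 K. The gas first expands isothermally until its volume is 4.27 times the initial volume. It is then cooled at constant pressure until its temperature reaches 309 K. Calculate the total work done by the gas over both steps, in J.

P₁ = nRT₁/V₁ = 3.85×8.314×602/17.4 = 1110 kPa.
Step 1 — Isothermal: T stays 602 K; PV = const ⇒ V₂ = 74.3 L, P₂ = 259 kPa.
ΔU = 0 (ideal gas, T constant).
W = nRT ln(V₂/V₁) = 3.85×8.314×602×ln(4.27) = 28000 J.
Q = ΔU + W = 28000 J.
State after step 1: P = 259 kPa, V = 74.3 L, T = 602 K.
Step 2 — Isobaric: P stays 259 kPa; V/T = const ⇒ T₂ = 309 K, V₂ = 38.1 L.
W = PΔV = 259×(38.1−74.3) kPa·L = -9380 J.
ΔU = nCvΔT = 3.85×26.8×(309−602) = -30300 J.
Q = ΔU + W = nCpΔT = -39600 J.
Net over both steps: W = 18600 J, Q = -11700 J, ΔU = -30300 J.

18600 J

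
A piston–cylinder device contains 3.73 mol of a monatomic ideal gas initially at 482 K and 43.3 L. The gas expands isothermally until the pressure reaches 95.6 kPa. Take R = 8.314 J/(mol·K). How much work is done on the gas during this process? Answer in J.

-19200 J

P₁ = nRT₁/V₁ = 3.73×8.314×482/43.3 = 345 kPa.
Isothermal: T stays 482 K; PV = const ⇒ V₂ = 156 L, P₂ = 95.6 kPa.
W = nRT ln(V₂/V₁) = 3.73×8.314×482×ln(3.61) = 19200 J.
Work done on the gas = −W_by = -19200 J.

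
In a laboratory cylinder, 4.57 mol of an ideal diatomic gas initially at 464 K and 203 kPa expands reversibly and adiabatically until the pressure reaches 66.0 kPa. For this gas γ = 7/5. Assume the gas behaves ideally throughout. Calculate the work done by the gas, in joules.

V₁ = nRT₁/P₁ = 4.57×8.314×464/203 = 86.8 L.
Adiabatic: T₂/T₁ = (P₂/P₁)^((γ−1)/γ) ⇒ T₂ = 464×(0.325)^0.286 = 337 K; V₂ = 194 L.
ΔU = nCvΔT = 4.57×20.8×(337−464) = -12100 J.
Q = 0 for an adiabatic process, so W = −ΔU = 12100 J.

12100 J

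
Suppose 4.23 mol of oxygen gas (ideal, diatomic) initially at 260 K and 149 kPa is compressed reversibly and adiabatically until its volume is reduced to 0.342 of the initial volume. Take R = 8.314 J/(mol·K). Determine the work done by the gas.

V₁ = nRT₁/P₁ = 4.23×8.314×260/149 = 61.4 L.
Adiabatic: TV^(γ−1) = const ⇒ T₂ = 260×(2.92)^0.400 = 399 K; PV^γ = const ⇒ P₂ = 669 kPa.
ΔU = nCvΔT = 4.23×20.8×(399−260) = 12300 J.
Q = 0 for an adiabatic process, so W = −ΔU = -12300 J.

-12300 J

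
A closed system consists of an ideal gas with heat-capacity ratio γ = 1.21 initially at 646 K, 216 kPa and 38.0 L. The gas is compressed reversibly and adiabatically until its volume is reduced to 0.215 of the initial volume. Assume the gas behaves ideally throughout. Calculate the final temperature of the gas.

Adiabatic: TV^(γ−1) = const ⇒ T₂ = 646×(4.65)^0.210 = 892 K; PV^γ = const ⇒ P₂ = 1390 kPa.

892 K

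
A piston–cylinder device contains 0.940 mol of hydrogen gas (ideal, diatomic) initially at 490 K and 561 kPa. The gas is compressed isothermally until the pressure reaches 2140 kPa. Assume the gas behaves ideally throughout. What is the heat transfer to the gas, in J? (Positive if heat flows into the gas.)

-5130 J

V₁ = nRT₁/P₁ = 0.940×8.314×490/561 = 6.83 L.
Isothermal: T stays 490 K; PV = const ⇒ V₂ = 1.79 L, P₂ = 2140 kPa.
ΔU = 0 (ideal gas, T constant).
W = nRT ln(V₂/V₁) = 0.940×8.314×490×ln(0.262) = -5130 J.
Q = ΔU + W = -5130 J.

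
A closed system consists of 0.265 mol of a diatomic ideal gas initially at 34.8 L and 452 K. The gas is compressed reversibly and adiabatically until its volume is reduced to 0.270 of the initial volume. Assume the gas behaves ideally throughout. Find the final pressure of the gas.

P₁ = nRT₁/V₁ = 0.265×8.314×452/34.8 = 28.6 kPa.
Adiabatic: TV^(γ−1) = const ⇒ T₂ = 452×(3.70)^0.400 = 763 K; PV^γ = const ⇒ P₂ = 179 kPa.

179 kPa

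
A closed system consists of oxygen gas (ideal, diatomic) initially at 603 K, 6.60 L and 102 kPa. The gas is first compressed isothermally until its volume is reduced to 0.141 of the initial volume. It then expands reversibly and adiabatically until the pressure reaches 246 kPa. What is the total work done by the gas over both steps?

-872 J

n = P₁V₁/(RT₁) = 102×6.60/(8.314×603) = 0.134 mol.
Step 1 — Isothermal: T stays 603 K; PV = const ⇒ V₂ = 0.931 L, P₂ = 723 kPa.
ΔU = 0 (ideal gas, T constant).
W = nRT ln(V₂/V₁) = 0.134×8.314×603×ln(0.141) = -1320 J.
Q = ΔU + W = -1320 J.
State after step 1: P = 723 kPa, V = 0.931 L, T = 603 K.
Step 2 — Adiabatic: T₂/T₁ = (P₂/P₁)^((γ−1)/γ) ⇒ T₂ = 603×(0.340)^0.286 = 443 K; V₂ = 2.01 L.
ΔU = nCvΔT = 0.134×20.8×(443−603) = -446 J.
Q = 0 for an adiabatic process, so W = −ΔU = 446 J.
Net over both steps: W = -872 J, Q = -1320 J, ΔU = -446 J.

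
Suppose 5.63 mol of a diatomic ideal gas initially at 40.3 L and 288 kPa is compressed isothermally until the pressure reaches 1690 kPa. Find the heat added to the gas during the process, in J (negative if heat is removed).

-20500 J

T₁ = P₁V₁/(nR) = 288×40.3/(5.63×8.314) = 248 K.
Isothermal: T stays 248 K; PV = const ⇒ V₂ = 6.87 L, P₂ = 1690 kPa.
ΔU = 0 (ideal gas, T constant).
W = nRT ln(V₂/V₁) = 5.63×8.314×248×ln(0.170) = -20500 J.
Q = ΔU + W = -20500 J.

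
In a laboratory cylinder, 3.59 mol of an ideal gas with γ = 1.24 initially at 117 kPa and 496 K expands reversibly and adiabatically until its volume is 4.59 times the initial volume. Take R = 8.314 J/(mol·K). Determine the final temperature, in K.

344 K

V₁ = nRT₁/P₁ = 3.59×8.314×496/117 = 127 L.
Adiabatic: TV^(γ−1) = const ⇒ T₂ = 496×(0.218)^0.240 = 344 K; PV^γ = const ⇒ P₂ = 17.7 kPa.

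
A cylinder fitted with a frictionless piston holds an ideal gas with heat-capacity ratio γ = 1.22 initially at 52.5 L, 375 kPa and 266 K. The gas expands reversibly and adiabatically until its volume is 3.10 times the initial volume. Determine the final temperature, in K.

Adiabatic: TV^(γ−1) = const ⇒ T₂ = 266×(0.323)^0.220 = 207 K; PV^γ = const ⇒ P₂ = 94.3 kPa.

207 K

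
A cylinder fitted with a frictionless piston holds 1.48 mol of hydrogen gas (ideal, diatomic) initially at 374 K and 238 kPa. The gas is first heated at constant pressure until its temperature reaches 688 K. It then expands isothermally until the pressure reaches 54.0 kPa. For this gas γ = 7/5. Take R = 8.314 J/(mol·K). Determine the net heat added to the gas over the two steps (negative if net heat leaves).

26100 J

V₁ = nRT₁/P₁ = 1.48×8.314×374/238 = 19.3 L.
Step 1 — Isobaric: P stays 238 kPa; V/T = const ⇒ T₂ = 688 K, V₂ = 35.6 L.
W = PΔV = 238×(35.6−19.3) kPa·L = 3860 J.
ΔU = nCvΔT = 1.48×20.8×(688−374) = 9660 J.
Q = ΔU + W = nCpΔT = 13500 J.
State after step 1: P = 238 kPa, V = 35.6 L, T = 688 K.
Step 2 — Isothermal: T stays 688 K; PV = const ⇒ V₂ = 157 L, P₂ = 54.0 kPa.
ΔU = 0 (ideal gas, T constant).
W = nRT ln(V₂/V₁) = 1.48×8.314×688×ln(4.41) = 12600 J.
Q = ΔU + W = 12600 J.
Net over both steps: W = 16400 J, Q = 26100 J, ΔU = 9660 J.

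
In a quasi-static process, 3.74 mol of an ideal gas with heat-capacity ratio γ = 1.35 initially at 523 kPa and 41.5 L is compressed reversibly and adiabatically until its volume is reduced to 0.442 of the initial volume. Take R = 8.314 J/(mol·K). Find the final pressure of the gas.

1570 kPa

T₁ = P₁V₁/(nR) = 523×41.5/(3.74×8.314) = 698 K.
Adiabatic: TV^(γ−1) = const ⇒ T₂ = 698×(2.26)^0.350 = 929 K; PV^γ = const ⇒ P₂ = 1570 kPa.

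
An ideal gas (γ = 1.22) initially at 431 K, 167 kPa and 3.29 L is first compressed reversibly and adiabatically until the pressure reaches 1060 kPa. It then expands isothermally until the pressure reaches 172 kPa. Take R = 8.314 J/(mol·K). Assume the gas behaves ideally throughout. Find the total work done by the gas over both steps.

407 J

n = P₁V₁/(RT₁) = 167×3.29/(8.314×431) = 0.153 mol.
Step 1 — Adiabatic: T₂/T₁ = (P₂/P₁)^((γ−1)/γ) ⇒ T₂ = 431×(6.35)^0.180 = 601 K; V₂ = 0.723 L.
ΔU = nCvΔT = 0.153×37.8×(601−431) = 988 J.
Q = 0 for an adiabatic process, so W = −ΔU = -988 J.
State after step 1: P = 1060 kPa, V = 0.723 L, T = 601 K.
Step 2 — Isothermal: T stays 601 K; PV = const ⇒ V₂ = 4.46 L, P₂ = 172 kPa.
ΔU = 0 (ideal gas, T constant).
W = nRT ln(V₂/V₁) = 0.153×8.314×601×ln(6.16) = 1390 J.
Q = ΔU + W = 1390 J.
Net over both steps: W = 407 J, Q = 1390 J, ΔU = 988 J.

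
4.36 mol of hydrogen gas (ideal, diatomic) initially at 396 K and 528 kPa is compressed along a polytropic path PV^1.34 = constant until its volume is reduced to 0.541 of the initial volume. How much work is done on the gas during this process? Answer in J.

V₁ = nRT₁/P₁ = 4.36×8.314×396/528 = 27.2 L.
Polytropic n=1.34: T₂ = T₁(V₁/V₂)^(n−1) = 396×(1.85)^0.34 = 488 K; P₂ = P₁(V₁/V₂)^n = 1200 kPa.
W = (P₁V₁−P₂V₂)/(n−1) = (528×27.2−1200×14.7)/0.34 = -9810 J.
Work done on the gas = −W_by = 9810 J.

9810 J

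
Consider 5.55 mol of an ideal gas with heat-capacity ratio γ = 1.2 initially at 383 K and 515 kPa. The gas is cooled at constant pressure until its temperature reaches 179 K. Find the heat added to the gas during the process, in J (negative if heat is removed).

V₁ = nRT₁/P₁ = 5.55×8.314×383/515 = 34.3 L.
Isobaric: P stays 515 kPa; V/T = const ⇒ T₂ = 179 K, V₂ = 16.0 L.
W = PΔV = 515×(16.0−34.3) kPa·L = -9410 J.
ΔU = nCvΔT = 5.55×41.6×(179−383) = -47100 J.
Q = ΔU + W = nCpΔT = -56500 J.

-56500 J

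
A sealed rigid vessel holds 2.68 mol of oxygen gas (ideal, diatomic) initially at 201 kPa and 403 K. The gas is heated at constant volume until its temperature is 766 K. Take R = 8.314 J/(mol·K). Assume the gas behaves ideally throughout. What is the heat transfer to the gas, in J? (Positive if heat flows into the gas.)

20200 J

V₁ = nRT₁/P₁ = 2.68×8.314×403/201 = 44.7 L.
Isochoric: V stays 44.7 L; P/T = const ⇒ T₂ = 766 K, P₂ = 382 kPa.
W = 0 (no volume change).
ΔU = nCvΔT = 2.68×20.8×(766−403) = 20200 J.
Q = ΔU = 20200 J.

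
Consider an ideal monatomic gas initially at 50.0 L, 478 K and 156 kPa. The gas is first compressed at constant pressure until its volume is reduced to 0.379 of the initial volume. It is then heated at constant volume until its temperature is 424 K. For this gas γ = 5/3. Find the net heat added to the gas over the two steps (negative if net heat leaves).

n = P₁V₁/(RT₁) = 156×50.0/(8.314×478) = 1.96 mol.
Step 1 — Isobaric: P stays 156 kPa; V/T = const ⇒ T₂ = 181 K, V₂ = 18.9 L.
W = PΔV = 156×(18.9−50.0) kPa·L = -4840 J.
ΔU = nCvΔT = 1.96×12.5×(181−478) = -7270 J.
Q = ΔU + W = nCpΔT = -12100 J.
State after step 1: P = 156 kPa, V = 18.9 L, T = 181 K.
Step 2 — Isochoric: V stays 18.9 L; P/T = const ⇒ T₂ = 424 K, P₂ = 365 kPa.
W = 0 (no volume change).
ΔU = nCvΔT = 1.96×12.5×(424−181) = 5940 J.
Q = ΔU = 5940 J.
Net over both steps: W = -4840 J, Q = -6170 J, ΔU = -1320 J.

-6170 J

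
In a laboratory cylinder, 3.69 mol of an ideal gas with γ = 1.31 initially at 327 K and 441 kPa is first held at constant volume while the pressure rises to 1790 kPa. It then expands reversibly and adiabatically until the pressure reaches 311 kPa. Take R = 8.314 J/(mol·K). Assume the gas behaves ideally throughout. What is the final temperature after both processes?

877 K

V₁ = nRT₁/P₁ = 3.69×8.314×327/441 = 22.7 L.
Step 1 — Isochoric: V stays 22.7 L; P/T = const ⇒ T₂ = 1330 K, P₂ = 1790 kPa.
W = 0 (no volume change).
ΔU = nCvΔT = 3.69×26.8×(1330−327) = 99000 J.
Q = ΔU = 99000 J.
State after step 1: P = 1790 kPa, V = 22.7 L, T = 1330 K.
Step 2 — Adiabatic: T₂/T₁ = (P₂/P₁)^((γ−1)/γ) ⇒ T₂ = 1330×(0.174)^0.237 = 877 K; V₂ = 86.5 L.
ΔU = nCvΔT = 3.69×26.8×(877−1330) = -44500 J.
Q = 0 for an adiabatic process, so W = −ΔU = 44500 J.
Net over both steps: W = 44500 J, Q = 99000 J, ΔU = 54400 J.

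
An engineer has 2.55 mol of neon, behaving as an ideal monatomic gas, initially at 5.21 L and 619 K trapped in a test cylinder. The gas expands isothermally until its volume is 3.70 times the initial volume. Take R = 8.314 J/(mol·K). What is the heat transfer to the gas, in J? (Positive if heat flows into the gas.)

P₁ = nRT₁/V₁ = 2.55×8.314×619/5.21 = 2520 kPa.
Isothermal: T stays 619 K; PV = const ⇒ V₂ = 19.3 L, P₂ = 681 kPa.
ΔU = 0 (ideal gas, T constant).
W = nRT ln(V₂/V₁) = 2.55×8.314×619×ln(3.70) = 17200 J.
Q = ΔU + W = 17200 J.

17200 J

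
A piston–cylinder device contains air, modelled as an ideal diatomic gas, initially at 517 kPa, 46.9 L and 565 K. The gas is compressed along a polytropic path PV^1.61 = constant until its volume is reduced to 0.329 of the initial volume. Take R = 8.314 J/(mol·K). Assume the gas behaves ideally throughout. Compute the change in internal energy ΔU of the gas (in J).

58800 J

n = P₁V₁/(RT₁) = 517×46.9/(8.314×565) = 5.16 mol.
Polytropic n=1.61: T₂ = T₁(V₁/V₂)^(n−1) = 565×(3.04)^0.61 = 1110 K; P₂ = P₁(V₁/V₂)^n = 3100 kPa.
For an ideal gas ΔU = nCvΔT with Cv = (5/2)R = 20.8 J/(mol·K).
ΔU = 5.16×20.8×(1110−565) = 58800 J.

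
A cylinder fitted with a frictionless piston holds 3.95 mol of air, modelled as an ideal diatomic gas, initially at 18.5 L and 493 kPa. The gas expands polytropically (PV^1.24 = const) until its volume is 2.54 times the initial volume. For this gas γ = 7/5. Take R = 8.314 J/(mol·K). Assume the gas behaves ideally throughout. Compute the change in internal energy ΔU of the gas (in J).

-4570 J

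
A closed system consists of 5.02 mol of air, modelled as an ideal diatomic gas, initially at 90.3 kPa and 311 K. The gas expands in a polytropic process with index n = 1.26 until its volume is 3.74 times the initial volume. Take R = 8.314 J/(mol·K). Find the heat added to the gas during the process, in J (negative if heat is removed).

5070 J

V₁ = nRT₁/P₁ = 5.02×8.314×311/90.3 = 144 L.
Polytropic n=1.26: T₂ = T₁(V₁/V₂)^(n−1) = 311×(0.267)^0.26 = 221 K; P₂ = P₁(V₁/V₂)^n = 17.1 kPa.
W = (P₁V₁−P₂V₂)/(n−1) = (90.3×144−17.1×538)/0.26 = 14500 J.
ΔU = nCvΔT = 5.02×20.8×(221−311) = -9420 J.
Q = ΔU + W = 5070 J.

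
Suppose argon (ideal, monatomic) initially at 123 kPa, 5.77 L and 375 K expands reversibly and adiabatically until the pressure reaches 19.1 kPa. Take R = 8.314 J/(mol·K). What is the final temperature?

Adiabatic: T₂/T₁ = (P₂/P₁)^((γ−1)/γ) ⇒ T₂ = 375×(0.155)^0.400 = 178 K; V₂ = 17.6 L.

178 K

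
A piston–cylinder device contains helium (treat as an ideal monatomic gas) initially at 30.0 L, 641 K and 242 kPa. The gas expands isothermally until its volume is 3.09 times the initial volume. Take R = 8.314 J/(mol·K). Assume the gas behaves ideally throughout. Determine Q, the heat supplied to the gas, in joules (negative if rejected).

8190 J

n = P₁V₁/(RT₁) = 242×30.0/(8.314×641) = 1.36 mol.
Isothermal: T stays 641 K; PV = const ⇒ V₂ = 92.7 L, P₂ = 78.3 kPa.
ΔU = 0 (ideal gas, T constant).
W = nRT ln(V₂/V₁) = 1.36×8.314×641×ln(3.09) = 8190 J.
Q = ΔU + W = 8190 J.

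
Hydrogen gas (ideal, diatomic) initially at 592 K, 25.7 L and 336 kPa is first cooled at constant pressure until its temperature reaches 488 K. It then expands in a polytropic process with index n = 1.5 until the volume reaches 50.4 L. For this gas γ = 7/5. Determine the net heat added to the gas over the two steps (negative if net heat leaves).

-6560 J

n = P₁V₁/(RT₁) = 336×25.7/(8.314×592) = 1.75 mol.
Step 1 — Isobaric: P stays 336 kPa; V/T = const ⇒ T₂ = 488 K, V₂ = 21.2 L.
W = PΔV = 336×(21.2−25.7) kPa·L = -1520 J.
ΔU = nCvΔT = 1.75×20.8×(488−592) = -3790 J.
Q = ΔU + W = nCpΔT = -5310 J.
State after step 1: P = 336 kPa, V = 21.2 L, T = 488 K.
Step 2 — Polytropic n=1.5: T₂ = T₁(V₁/V₂)^(n−1) = 488×(0.420)^0.50 = 316 K; P₂ = P₁(V₁/V₂)^n = 91.6 kPa.
W = (P₁V₁−P₂V₂)/(n−1) = (336×21.2−91.6×50.4)/0.50 = 5010 J.
ΔU = nCvΔT = 1.75×20.8×(316−488) = -6260 J.
Q = ΔU + W = -1250 J.
Net over both steps: W = 3490 J, Q = -6560 J, ΔU = -10100 J.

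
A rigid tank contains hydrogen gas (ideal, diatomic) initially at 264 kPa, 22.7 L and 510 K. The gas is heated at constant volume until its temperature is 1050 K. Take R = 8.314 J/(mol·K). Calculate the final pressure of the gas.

544 kPa

Isochoric: V stays 22.7 L; P/T = const ⇒ T₂ = 1050 K, P₂ = 544 kPa.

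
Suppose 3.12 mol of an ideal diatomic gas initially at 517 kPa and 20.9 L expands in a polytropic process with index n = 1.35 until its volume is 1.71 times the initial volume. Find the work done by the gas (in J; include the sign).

T₁ = P₁V₁/(nR) = 517×20.9/(3.12×8.314) = 417 K.
Polytropic n=1.35: T₂ = T₁(V₁/V₂)^(n−1) = 417×(0.585)^0.35 = 345 K; P₂ = P₁(V₁/V₂)^n = 251 kPa.
W = (P₁V₁−P₂V₂)/(n−1) = (517×20.9−251×35.7)/0.35 = 5290 J.

5290 J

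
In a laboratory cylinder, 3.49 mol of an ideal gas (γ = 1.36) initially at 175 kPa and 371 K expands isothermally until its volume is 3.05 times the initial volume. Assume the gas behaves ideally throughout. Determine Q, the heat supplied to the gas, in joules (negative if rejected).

V₁ = nRT₁/P₁ = 3.49×8.314×371/175 = 61.5 L.
Isothermal: T stays 371 K; PV = const ⇒ V₂ = 188 L, P₂ = 57.4 kPa.
ΔU = 0 (ideal gas, T constant).
W = nRT ln(V₂/V₁) = 3.49×8.314×371×ln(3.05) = 12000 J.
Q = ΔU + W = 12000 J.

12000 J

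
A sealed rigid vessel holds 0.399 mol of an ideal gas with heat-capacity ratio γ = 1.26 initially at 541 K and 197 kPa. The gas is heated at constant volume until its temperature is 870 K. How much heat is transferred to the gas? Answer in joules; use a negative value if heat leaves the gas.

4200 J

V₁ = nRT₁/P₁ = 0.399×8.314×541/197 = 9.11 L.
Isochoric: V stays 9.11 L; P/T = const ⇒ T₂ = 870 K, P₂ = 317 kPa.
W = 0 (no volume change).
ΔU = nCvΔT = 0.399×32.0×(870−541) = 4200 J.
Q = ΔU = 4200 J.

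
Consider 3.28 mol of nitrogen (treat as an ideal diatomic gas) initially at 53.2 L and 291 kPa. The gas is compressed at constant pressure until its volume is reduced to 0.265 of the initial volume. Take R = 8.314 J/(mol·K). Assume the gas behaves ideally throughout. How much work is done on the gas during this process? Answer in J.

T₁ = P₁V₁/(nR) = 291×53.2/(3.28×8.314) = 568 K.
Isobaric: P stays 291 kPa; V/T = const ⇒ T₂ = 150 K, V₂ = 14.1 L.
W = PΔV = 291×(14.1−53.2) kPa·L = -11400 J.
Work done on the gas = −W_by = 11400 J.

11400 J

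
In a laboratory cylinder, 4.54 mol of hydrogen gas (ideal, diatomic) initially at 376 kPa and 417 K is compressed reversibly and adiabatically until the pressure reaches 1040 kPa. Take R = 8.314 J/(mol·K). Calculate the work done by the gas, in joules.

-13300 J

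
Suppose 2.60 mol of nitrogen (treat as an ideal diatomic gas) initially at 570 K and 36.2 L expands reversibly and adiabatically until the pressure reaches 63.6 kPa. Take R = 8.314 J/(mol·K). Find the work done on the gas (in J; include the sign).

-11700 J

P₁ = nRT₁/V₁ = 2.60×8.314×570/36.2 = 340 kPa.
Adiabatic: T₂/T₁ = (P₂/P₁)^((γ−1)/γ) ⇒ T₂ = 570×(0.187)^0.286 = 353 K; V₂ = 120 L.
ΔU = nCvΔT = 2.60×20.8×(353−570) = -11700 J.
Q = 0 for an adiabatic process, so W = −ΔU = 11700 J.
Work done on the gas = −W_by = -11700 J.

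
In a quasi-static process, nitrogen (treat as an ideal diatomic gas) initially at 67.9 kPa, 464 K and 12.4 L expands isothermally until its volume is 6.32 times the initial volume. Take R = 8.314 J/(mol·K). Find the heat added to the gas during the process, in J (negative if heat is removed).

1550 J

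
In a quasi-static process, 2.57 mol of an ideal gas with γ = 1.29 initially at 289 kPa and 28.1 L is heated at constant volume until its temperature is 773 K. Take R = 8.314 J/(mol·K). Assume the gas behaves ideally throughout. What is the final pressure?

588 kPa

T₁ = P₁V₁/(nR) = 289×28.1/(2.57×8.314) = 380 K.
Isochoric: V stays 28.1 L; P/T = const ⇒ T₂ = 773 K, P₂ = 588 kPa.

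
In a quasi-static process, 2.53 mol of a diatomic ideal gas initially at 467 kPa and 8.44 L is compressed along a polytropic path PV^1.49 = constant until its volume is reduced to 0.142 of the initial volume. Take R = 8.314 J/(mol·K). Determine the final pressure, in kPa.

T₁ = P₁V₁/(nR) = 467×8.44/(2.53×8.314) = 187 K.
Polytropic n=1.49: T₂ = T₁(V₁/V₂)^(n−1) = 187×(7.04)^0.49 = 488 K; P₂ = P₁(V₁/V₂)^n = 8560 kPa.

8560 kPa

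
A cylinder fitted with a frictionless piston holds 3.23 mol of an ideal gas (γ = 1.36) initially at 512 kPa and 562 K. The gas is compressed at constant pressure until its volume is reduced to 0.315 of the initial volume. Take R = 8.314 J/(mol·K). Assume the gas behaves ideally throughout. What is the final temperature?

V₁ = nRT₁/P₁ = 3.23×8.314×562/512 = 29.5 L.
Isobaric: P stays 512 kPa; V/T = const ⇒ T₂ = 177 K, V₂ = 9.29 L.

177 K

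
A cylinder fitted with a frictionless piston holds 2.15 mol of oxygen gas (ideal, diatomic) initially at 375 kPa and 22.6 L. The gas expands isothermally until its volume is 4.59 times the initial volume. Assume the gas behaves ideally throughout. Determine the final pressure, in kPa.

81.7 kPa

T₁ = P₁V₁/(nR) = 375×22.6/(2.15×8.314) = 474 K.
Isothermal: T stays 474 K; PV = const ⇒ V₂ = 104 L, P₂ = 81.7 kPa.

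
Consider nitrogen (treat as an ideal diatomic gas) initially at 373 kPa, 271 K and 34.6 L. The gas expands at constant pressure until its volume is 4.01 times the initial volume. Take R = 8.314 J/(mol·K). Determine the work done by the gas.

38800 J

n = P₁V₁/(RT₁) = 373×34.6/(8.314×271) = 5.73 mol.
Isobaric: P stays 373 kPa; V/T = const ⇒ T₂ = 1090 K, V₂ = 139 L.
W = PΔV = 373×(139−34.6) kPa·L = 38800 J.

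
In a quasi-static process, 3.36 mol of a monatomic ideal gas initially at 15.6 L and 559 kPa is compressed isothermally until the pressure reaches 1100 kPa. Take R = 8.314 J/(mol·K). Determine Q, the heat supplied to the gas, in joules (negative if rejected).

T₁ = P₁V₁/(nR) = 559×15.6/(3.36×8.314) = 312 K.
Isothermal: T stays 312 K; PV = const ⇒ V₂ = 7.93 L, P₂ = 1100 kPa.
ΔU = 0 (ideal gas, T constant).
W = nRT ln(V₂/V₁) = 3.36×8.314×312×ln(0.508) = -5900 J.
Q = ΔU + W = -5900 J.

-5900 J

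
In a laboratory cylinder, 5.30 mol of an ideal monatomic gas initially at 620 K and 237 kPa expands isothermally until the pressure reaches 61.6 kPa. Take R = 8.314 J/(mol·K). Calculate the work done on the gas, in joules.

V₁ = nRT₁/P₁ = 5.30×8.314×620/237 = 115 L.
Isothermal: T stays 620 K; PV = const ⇒ V₂ = 444 L, P₂ = 61.6 kPa.
W = nRT ln(V₂/V₁) = 5.30×8.314×620×ln(3.85) = 36800 J.
Work done on the gas = −W_by = -36800 J.

-36800 J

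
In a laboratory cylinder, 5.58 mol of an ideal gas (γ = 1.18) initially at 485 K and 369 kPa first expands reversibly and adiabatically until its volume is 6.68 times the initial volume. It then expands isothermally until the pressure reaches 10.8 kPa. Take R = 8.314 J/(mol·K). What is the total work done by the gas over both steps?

V₁ = nRT₁/P₁ = 5.58×8.314×485/369 = 61.0 L.
Step 1 — Adiabatic: TV^(γ−1) = const ⇒ T₂ = 485×(0.150)^0.180 = 345 K; PV^γ = const ⇒ P₂ = 39.2 kPa.
ΔU = nCvΔT = 5.58×46.2×(345−485) = -36200 J.
Q = 0 for an adiabatic process, so W = −ΔU = 36200 J.
State after step 1: P = 39.2 kPa, V = 407 L, T = 345 K.
Step 2 — Isothermal: T stays 345 K; PV = const ⇒ V₂ = 1480 L, P₂ = 10.8 kPa.
ΔU = 0 (ideal gas, T constant).
W = nRT ln(V₂/V₁) = 5.58×8.314×345×ln(3.63) = 20600 J.
Q = ΔU + W = 20600 J.
Net over both steps: W = 56800 J, Q = 20600 J, ΔU = -36200 J.

56800 J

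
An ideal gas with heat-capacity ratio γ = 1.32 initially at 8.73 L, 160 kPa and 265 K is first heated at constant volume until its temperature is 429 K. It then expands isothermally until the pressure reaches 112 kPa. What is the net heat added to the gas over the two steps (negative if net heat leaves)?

n = P₁V₁/(RT₁) = 160×8.73/(8.314×265) = 0.634 mol.
Step 1 — Isochoric: V stays 8.73 L; P/T = const ⇒ T₂ = 429 K, P₂ = 259 kPa.
W = 0 (no volume change).
ΔU = nCvΔT = 0.634×26.0×(429−265) = 2700 J.
Q = ΔU = 2700 J.
State after step 1: P = 259 kPa, V = 8.73 L, T = 429 K.
Step 2 — Isothermal: T stays 429 K; PV = const ⇒ V₂ = 20.2 L, P₂ = 112 kPa.
ΔU = 0 (ideal gas, T constant).
W = nRT ln(V₂/V₁) = 0.634×8.314×429×ln(2.31) = 1900 J.
Q = ΔU + W = 1900 J.
Net over both steps: W = 1900 J, Q = 4600 J, ΔU = 2700 J.

4600 J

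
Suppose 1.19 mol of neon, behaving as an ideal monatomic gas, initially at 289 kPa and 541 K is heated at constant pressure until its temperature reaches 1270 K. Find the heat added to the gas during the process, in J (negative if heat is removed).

18000 J

V₁ = nRT₁/P₁ = 1.19×8.314×541/289 = 18.5 L.
Isobaric: P stays 289 kPa; V/T = const ⇒ T₂ = 1270 K, V₂ = 43.5 L.
W = PΔV = 289×(43.5−18.5) kPa·L = 7210 J.
ΔU = nCvΔT = 1.19×12.5×(1270−541) = 10800 J.
Q = ΔU + W = nCpΔT = 18000 J.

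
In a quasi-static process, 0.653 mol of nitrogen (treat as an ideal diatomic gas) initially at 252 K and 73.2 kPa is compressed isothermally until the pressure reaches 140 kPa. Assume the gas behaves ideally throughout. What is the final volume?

9.77 L

V₁ = nRT₁/P₁ = 0.653×8.314×252/73.2 = 18.7 L.
Isothermal: T stays 252 K; PV = const ⇒ V₂ = 9.77 L, P₂ = 140 kPa.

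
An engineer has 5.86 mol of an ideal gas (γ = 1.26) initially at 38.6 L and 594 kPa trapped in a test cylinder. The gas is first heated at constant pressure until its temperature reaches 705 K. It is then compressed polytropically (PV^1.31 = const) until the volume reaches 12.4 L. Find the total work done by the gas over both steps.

T₁ = P₁V₁/(nR) = 594×38.6/(5.86×8.314) = 471 K.
Step 1 — Isobaric: P stays 594 kPa; V/T = const ⇒ T₂ = 705 K, V₂ = 57.8 L.
W = PΔV = 594×(57.8−38.6) kPa·L = 11400 J.
ΔU = nCvΔT = 5.86×32.0×(705−471) = 43900 J.
Q = ΔU + W = nCpΔT = 55300 J.
State after step 1: P = 594 kPa, V = 57.8 L, T = 705 K.
Step 2 — Polytropic n=1.31: T₂ = T₁(V₁/V₂)^(n−1) = 705×(4.66)^0.31 = 1140 K; P₂ = P₁(V₁/V₂)^n = 4460 kPa.
W = (P₁V₁−P₂V₂)/(n−1) = (594×57.8−4460×12.4)/0.31 = -67800 J.
ΔU = nCvΔT = 5.86×32.0×(1140−705) = 80800 J.
Q = ΔU + W = 13000 J.
Net over both steps: W = -56400 J, Q = 68400 J, ΔU = 125000 J.

-56400 J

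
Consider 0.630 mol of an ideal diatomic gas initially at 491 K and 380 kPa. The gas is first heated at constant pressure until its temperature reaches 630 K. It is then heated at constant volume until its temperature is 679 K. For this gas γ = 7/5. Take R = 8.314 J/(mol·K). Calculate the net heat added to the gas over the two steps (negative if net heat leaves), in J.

3190 J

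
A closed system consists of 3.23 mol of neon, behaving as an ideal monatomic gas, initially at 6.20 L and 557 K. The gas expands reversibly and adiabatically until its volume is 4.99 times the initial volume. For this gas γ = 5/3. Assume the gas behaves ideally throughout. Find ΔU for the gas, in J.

P₁ = nRT₁/V₁ = 3.23×8.314×557/6.20 = 2410 kPa.
Adiabatic: TV^(γ−1) = const ⇒ T₂ = 557×(0.200)^0.667 = 191 K; PV^γ = const ⇒ P₂ = 166 kPa.
For an ideal gas ΔU = nCvΔT with Cv = (3/2)R = 12.5 J/(mol·K).
ΔU = 3.23×12.5×(191−557) = -14800 J.

-14800 J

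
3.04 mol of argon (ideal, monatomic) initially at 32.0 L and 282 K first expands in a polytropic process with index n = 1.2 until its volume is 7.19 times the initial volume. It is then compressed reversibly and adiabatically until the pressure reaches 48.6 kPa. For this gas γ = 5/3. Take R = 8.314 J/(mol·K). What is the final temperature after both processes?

266 K

P₁ = nRT₁/V₁ = 3.04×8.314×282/32.0 = 223 kPa.
Step 1 — Polytropic n=1.2: T₂ = T₁(V₁/V₂)^(n−1) = 282×(0.139)^0.20 = 190 K; P₂ = P₁(V₁/V₂)^n = 20.9 kPa.
W = (P₁V₁−P₂V₂)/(n−1) = (223×32.0−20.9×230)/0.20 = 11600 J.
ΔU = nCvΔT = 3.04×12.5×(190−282) = -3490 J.
Q = ΔU + W = 8130 J.
State after step 1: P = 20.9 kPa, V = 230 L, T = 190 K.
Step 2 — Adiabatic: T₂/T₁ = (P₂/P₁)^((γ−1)/γ) ⇒ T₂ = 190×(2.33)^0.400 = 266 K; V₂ = 139 L.
ΔU = nCvΔT = 3.04×12.5×(266−190) = 2900 J.
Q = 0 for an adiabatic process, so W = −ΔU = -2900 J.
Net over both steps: W = 8720 J, Q = 8130 J, ΔU = -588 J.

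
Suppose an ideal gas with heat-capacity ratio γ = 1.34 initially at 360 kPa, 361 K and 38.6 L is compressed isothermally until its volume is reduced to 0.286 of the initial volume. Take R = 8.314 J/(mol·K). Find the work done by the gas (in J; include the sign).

-17400 J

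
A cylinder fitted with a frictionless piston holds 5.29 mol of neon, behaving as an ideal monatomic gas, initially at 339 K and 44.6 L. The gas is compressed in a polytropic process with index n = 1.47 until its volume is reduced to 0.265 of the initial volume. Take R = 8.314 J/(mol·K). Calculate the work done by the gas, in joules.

P₁ = nRT₁/V₁ = 5.29×8.314×339/44.6 = 334 kPa.
Polytropic n=1.47: T₂ = T₁(V₁/V₂)^(n−1) = 339×(3.77)^0.47 = 633 K; P₂ = P₁(V₁/V₂)^n = 2350 kPa.
W = (P₁V₁−P₂V₂)/(n−1) = (334×44.6−2350×11.8)/0.47 = -27500 J.

-27500 J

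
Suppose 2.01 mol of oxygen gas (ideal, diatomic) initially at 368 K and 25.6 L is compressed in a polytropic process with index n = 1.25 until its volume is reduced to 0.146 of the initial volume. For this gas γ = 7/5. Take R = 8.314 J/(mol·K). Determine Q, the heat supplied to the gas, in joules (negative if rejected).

-5700 J

P₁ = nRT₁/V₁ = 2.01×8.314×368/25.6 = 240 kPa.
Polytropic n=1.25: T₂ = T₁(V₁/V₂)^(n−1) = 368×(6.85)^0.25 = 595 K; P₂ = P₁(V₁/V₂)^n = 2660 kPa.
W = (P₁V₁−P₂V₂)/(n−1) = (240×25.6−2660×3.74)/0.25 = -15200 J.
ΔU = nCvΔT = 2.01×20.8×(595−368) = 9500 J.
Q = ΔU + W = -5700 J.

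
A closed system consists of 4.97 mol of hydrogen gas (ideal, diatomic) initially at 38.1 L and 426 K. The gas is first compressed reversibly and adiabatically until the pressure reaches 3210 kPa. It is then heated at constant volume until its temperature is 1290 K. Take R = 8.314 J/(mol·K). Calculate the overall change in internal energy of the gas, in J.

89300 J

P₁ = nRT₁/V₁ = 4.97×8.314×426/38.1 = 462 kPa.
Step 1 — Adiabatic: T₂/T₁ = (P₂/P₁)^((γ−1)/γ) ⇒ T₂ = 426×(6.95)^0.286 = 741 K; V₂ = 9.54 L.
ΔU = nCvΔT = 4.97×20.8×(741−426) = 32600 J.
Q = 0 for an adiabatic process, so W = −ΔU = -32600 J.
State after step 1: P = 3210 kPa, V = 9.54 L, T = 741 K.
Step 2 — Isochoric: V stays 9.54 L; P/T = const ⇒ T₂ = 1290 K, P₂ = 5590 kPa.
W = 0 (no volume change).
ΔU = nCvΔT = 4.97×20.8×(1290−741) = 56700 J.
Q = ΔU = 56700 J.
Net over both steps: W = -32600 J, Q = 56700 J, ΔU = 89300 J.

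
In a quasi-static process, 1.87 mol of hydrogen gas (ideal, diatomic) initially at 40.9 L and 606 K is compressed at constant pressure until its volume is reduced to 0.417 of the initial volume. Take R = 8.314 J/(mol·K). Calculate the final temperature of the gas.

P₁ = nRT₁/V₁ = 1.87×8.314×606/40.9 = 230 kPa.
Isobaric: P stays 230 kPa; V/T = const ⇒ T₂ = 253 K, V₂ = 17.1 L.

253 K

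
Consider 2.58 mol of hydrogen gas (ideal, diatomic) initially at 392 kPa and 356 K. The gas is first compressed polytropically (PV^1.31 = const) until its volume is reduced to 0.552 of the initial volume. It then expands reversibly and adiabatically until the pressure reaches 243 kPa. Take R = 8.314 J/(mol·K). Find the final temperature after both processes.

299 K

V₁ = nRT₁/P₁ = 2.58×8.314×356/392 = 19.5 L.
Step 1 — Polytropic n=1.31: T₂ = T₁(V₁/V₂)^(n−1) = 356×(1.81)^0.31 = 428 K; P₂ = P₁(V₁/V₂)^n = 854 kPa.
W = (P₁V₁−P₂V₂)/(n−1) = (392×19.5−854×10.8)/0.31 = -4980 J.
ΔU = nCvΔT = 2.58×20.8×(428−356) = 3860 J.
Q = ΔU + W = -1120 J.
State after step 1: P = 854 kPa, V = 10.8 L, T = 428 K.
Step 2 — Adiabatic: T₂/T₁ = (P₂/P₁)^((γ−1)/γ) ⇒ T₂ = 428×(0.285)^0.286 = 299 K; V₂ = 26.4 L.
ΔU = nCvΔT = 2.58×20.8×(299−428) = -6920 J.
Q = 0 for an adiabatic process, so W = −ΔU = 6920 J.
Net over both steps: W = 1940 J, Q = -1120 J, ΔU = -3060 J.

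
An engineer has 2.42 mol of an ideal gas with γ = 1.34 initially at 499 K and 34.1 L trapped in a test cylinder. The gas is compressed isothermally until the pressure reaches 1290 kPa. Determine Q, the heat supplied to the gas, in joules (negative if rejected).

-14800 J

P₁ = nRT₁/V₁ = 2.42×8.314×499/34.1 = 294 kPa.
Isothermal: T stays 499 K; PV = const ⇒ V₂ = 7.78 L, P₂ = 1290 kPa.
ΔU = 0 (ideal gas, T constant).
W = nRT ln(V₂/V₁) = 2.42×8.314×499×ln(0.228) = -14800 J.
Q = ΔU + W = -14800 J.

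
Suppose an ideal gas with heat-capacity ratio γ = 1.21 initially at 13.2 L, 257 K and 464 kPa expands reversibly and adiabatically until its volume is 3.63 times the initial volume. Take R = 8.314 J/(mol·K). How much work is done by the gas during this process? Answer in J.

n = P₁V₁/(RT₁) = 464×13.2/(8.314×257) = 2.87 mol.
Adiabatic: TV^(γ−1) = const ⇒ T₂ = 257×(0.275)^0.210 = 196 K; PV^γ = const ⇒ P₂ = 97.5 kPa.
ΔU = nCvΔT = 2.87×39.6×(196−257) = -6920 J.
Q = 0 for an adiabatic process, so W = −ΔU = 6920 J.

6920 J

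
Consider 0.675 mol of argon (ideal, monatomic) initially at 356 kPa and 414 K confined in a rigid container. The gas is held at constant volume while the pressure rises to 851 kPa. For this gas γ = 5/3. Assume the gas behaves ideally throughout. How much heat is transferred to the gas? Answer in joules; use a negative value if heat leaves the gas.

V₁ = nRT₁/P₁ = 0.675×8.314×414/356 = 6.53 L.
Isochoric: V stays 6.53 L; P/T = const ⇒ T₂ = 990 K, P₂ = 851 kPa.
W = 0 (no volume change).
ΔU = nCvΔT = 0.675×12.5×(990−414) = 4850 J.
Q = ΔU = 4850 J.

4850 J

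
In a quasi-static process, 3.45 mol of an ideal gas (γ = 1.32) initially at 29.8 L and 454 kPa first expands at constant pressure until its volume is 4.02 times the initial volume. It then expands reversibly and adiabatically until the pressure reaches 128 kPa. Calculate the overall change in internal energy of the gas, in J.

T₁ = P₁V₁/(nR) = 454×29.8/(3.45×8.314) = 472 K.
Step 1 — Isobaric: P stays 454 kPa; V/T = const ⇒ T₂ = 1900 K, V₂ = 120 L.
W = PΔV = 454×(120−29.8) kPa·L = 40900 J.
ΔU = nCvΔT = 3.45×26.0×(1900−472) = 128000 J.
Q = ΔU + W = nCpΔT = 169000 J.
State after step 1: P = 454 kPa, V = 120 L, T = 1900 K.
Step 2 — Adiabatic: T₂/T₁ = (P₂/P₁)^((γ−1)/γ) ⇒ T₂ = 1900×(0.282)^0.242 = 1390 K; V₂ = 313 L.
ΔU = nCvΔT = 3.45×26.0×(1390−1900) = -44900 J.
Q = 0 for an adiabatic process, so W = −ΔU = 44900 J.
Net over both steps: W = 85800 J, Q = 169000 J, ΔU = 82800 J.

82800 J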